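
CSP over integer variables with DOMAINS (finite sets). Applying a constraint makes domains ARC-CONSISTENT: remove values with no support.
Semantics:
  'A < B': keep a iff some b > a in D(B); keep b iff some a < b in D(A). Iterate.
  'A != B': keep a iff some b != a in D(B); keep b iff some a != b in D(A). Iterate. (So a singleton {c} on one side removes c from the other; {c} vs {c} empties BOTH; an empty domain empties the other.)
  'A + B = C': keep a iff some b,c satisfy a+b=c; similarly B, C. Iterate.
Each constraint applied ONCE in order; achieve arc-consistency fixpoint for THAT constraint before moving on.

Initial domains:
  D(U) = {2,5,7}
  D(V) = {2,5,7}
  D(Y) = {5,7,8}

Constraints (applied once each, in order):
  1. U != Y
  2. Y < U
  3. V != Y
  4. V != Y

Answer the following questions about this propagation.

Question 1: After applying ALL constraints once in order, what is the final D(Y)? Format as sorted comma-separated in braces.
Constraint 1 (U != Y) on D(U)={2,5,7} D(Y)={5,7,8}: no change
Constraint 2 (Y < U) on D(Y)={5,7,8} D(U)={2,5,7}: Y {5,7,8}->{5}; U {2,5,7}->{7}
Constraint 3 (V != Y) on D(V)={2,5,7} D(Y)={5}: V {2,5,7}->{2,7}
Constraint 4 (V != Y) on D(V)={2,7} D(Y)={5}: no change
So after all 4 constraints: D(Y) = {5}

Answer: {5}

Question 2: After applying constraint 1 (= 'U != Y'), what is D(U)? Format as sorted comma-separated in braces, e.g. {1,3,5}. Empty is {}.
Answer: {2,5,7}

Derivation:
Constraint 1 (U != Y) on D(U)={2,5,7} D(Y)={5,7,8}: no change
So after constraint 1: D(U) = {2,5,7}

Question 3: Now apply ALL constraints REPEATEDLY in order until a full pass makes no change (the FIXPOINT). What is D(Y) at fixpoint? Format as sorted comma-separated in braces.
pass 0 (initial): D(Y)={5,7,8}
pass 1: U {2,5,7}->{7}; V {2,5,7}->{2,7}; Y {5,7,8}->{5}
pass 2: no change
Fixpoint after 2 passes: D(Y) = {5}

Answer: {5}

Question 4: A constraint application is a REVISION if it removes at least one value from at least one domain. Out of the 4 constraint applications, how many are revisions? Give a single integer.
Constraint 1 (U != Y) on D(U)={2,5,7} D(Y)={5,7,8}: no change => not a revision
Constraint 2 (Y < U) on D(Y)={5,7,8} D(U)={2,5,7}: Y {5,7,8}->{5}; U {2,5,7}->{7} => REVISION
Constraint 3 (V != Y) on D(V)={2,5,7} D(Y)={5}: V {2,5,7}->{2,7} => REVISION
Constraint 4 (V != Y) on D(V)={2,7} D(Y)={5}: no change => not a revision
Total revisions = 2

Answer: 2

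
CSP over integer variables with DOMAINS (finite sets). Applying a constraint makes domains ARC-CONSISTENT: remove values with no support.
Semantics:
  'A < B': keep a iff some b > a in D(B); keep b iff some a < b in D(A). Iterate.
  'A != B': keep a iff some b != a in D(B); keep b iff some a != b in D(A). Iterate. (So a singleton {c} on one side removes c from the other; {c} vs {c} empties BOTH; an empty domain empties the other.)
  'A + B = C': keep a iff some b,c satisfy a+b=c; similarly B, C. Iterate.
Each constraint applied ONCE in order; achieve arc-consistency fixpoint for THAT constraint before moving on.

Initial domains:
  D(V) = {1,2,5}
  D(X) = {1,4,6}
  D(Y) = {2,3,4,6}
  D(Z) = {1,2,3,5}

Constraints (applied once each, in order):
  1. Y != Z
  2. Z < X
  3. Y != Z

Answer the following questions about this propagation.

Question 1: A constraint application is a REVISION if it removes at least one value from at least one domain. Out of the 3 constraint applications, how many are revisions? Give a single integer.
Constraint 1 (Y != Z) on D(Y)={2,3,4,6} D(Z)={1,2,3,5}: no change => not a revision
Constraint 2 (Z < X) on D(Z)={1,2,3,5} D(X)={1,4,6}: X {1,4,6}->{4,6} => REVISION
Constraint 3 (Y != Z) on D(Y)={2,3,4,6} D(Z)={1,2,3,5}: no change => not a revision
Total revisions = 1

Answer: 1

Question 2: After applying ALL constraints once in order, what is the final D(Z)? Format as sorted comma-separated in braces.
Answer: {1,2,3,5}

Derivation:
Constraint 1 (Y != Z) on D(Y)={2,3,4,6} D(Z)={1,2,3,5}: no change
Constraint 2 (Z < X) on D(Z)={1,2,3,5} D(X)={1,4,6}: X {1,4,6}->{4,6}
Constraint 3 (Y != Z) on D(Y)={2,3,4,6} D(Z)={1,2,3,5}: no change
So after all 3 constraints: D(Z) = {1,2,3,5}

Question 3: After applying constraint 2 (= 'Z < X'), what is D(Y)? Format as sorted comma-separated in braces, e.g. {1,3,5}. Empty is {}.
Constraint 1 (Y != Z) on D(Y)={2,3,4,6} D(Z)={1,2,3,5}: no change
Constraint 2 (Z < X) on D(Z)={1,2,3,5} D(X)={1,4,6}: X {1,4,6}->{4,6}
So after constraint 2: D(Y) = {2,3,4,6}

Answer: {2,3,4,6}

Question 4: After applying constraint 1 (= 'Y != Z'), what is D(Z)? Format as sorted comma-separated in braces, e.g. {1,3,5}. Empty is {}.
Constraint 1 (Y != Z) on D(Y)={2,3,4,6} D(Z)={1,2,3,5}: no change
So after constraint 1: D(Z) = {1,2,3,5}

Answer: {1,2,3,5}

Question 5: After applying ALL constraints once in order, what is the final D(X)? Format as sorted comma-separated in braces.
Answer: {4,6}

Derivation:
Constraint 1 (Y != Z) on D(Y)={2,3,4,6} D(Z)={1,2,3,5}: no change
Constraint 2 (Z < X) on D(Z)={1,2,3,5} D(X)={1,4,6}: X {1,4,6}->{4,6}
Constraint 3 (Y != Z) on D(Y)={2,3,4,6} D(Z)={1,2,3,5}: no change
So after all 3 constraints: D(X) = {4,6}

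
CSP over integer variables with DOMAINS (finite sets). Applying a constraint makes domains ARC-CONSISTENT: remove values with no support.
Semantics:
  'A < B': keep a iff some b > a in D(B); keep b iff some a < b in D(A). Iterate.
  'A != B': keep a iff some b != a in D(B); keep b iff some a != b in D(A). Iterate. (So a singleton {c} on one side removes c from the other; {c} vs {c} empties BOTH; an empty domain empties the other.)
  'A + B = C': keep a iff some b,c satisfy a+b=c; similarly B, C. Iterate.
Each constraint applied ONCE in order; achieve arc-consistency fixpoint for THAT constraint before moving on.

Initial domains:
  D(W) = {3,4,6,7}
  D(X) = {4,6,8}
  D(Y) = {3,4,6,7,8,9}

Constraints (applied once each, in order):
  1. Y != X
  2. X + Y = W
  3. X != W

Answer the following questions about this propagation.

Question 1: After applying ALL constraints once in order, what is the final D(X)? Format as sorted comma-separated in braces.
Answer: {4}

Derivation:
Constraint 1 (Y != X) on D(Y)={3,4,6,7,8,9} D(X)={4,6,8}: no change
Constraint 2 (X + Y = W) on D(X)={4,6,8} D(Y)={3,4,6,7,8,9} D(W)={3,4,6,7}: X {4,6,8}->{4}; Y {3,4,6,7,8,9}->{3}; W {3,4,6,7}->{7}
Constraint 3 (X != W) on D(X)={4} D(W)={7}: no change
So after all 3 constraints: D(X) = {4}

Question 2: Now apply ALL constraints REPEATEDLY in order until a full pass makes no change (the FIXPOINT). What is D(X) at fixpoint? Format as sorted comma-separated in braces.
pass 0 (initial): D(X)={4,6,8}
pass 1: W {3,4,6,7}->{7}; X {4,6,8}->{4}; Y {3,4,6,7,8,9}->{3}
pass 2: no change
Fixpoint after 2 passes: D(X) = {4}

Answer: {4}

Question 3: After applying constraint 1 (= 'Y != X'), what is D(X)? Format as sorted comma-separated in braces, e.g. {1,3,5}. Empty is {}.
Answer: {4,6,8}

Derivation:
Constraint 1 (Y != X) on D(Y)={3,4,6,7,8,9} D(X)={4,6,8}: no change
So after constraint 1: D(X) = {4,6,8}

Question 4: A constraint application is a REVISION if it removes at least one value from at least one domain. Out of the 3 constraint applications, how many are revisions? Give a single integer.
Answer: 1

Derivation:
Constraint 1 (Y != X) on D(Y)={3,4,6,7,8,9} D(X)={4,6,8}: no change => not a revision
Constraint 2 (X + Y = W) on D(X)={4,6,8} D(Y)={3,4,6,7,8,9} D(W)={3,4,6,7}: X {4,6,8}->{4}; Y {3,4,6,7,8,9}->{3}; W {3,4,6,7}->{7} => REVISION
Constraint 3 (X != W) on D(X)={4} D(W)={7}: no change => not a revision
Total revisions = 1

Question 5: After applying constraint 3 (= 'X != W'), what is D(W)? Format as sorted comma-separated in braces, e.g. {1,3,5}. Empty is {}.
Answer: {7}

Derivation:
Constraint 1 (Y != X) on D(Y)={3,4,6,7,8,9} D(X)={4,6,8}: no change
Constraint 2 (X + Y = W) on D(X)={4,6,8} D(Y)={3,4,6,7,8,9} D(W)={3,4,6,7}: X {4,6,8}->{4}; Y {3,4,6,7,8,9}->{3}; W {3,4,6,7}->{7}
Constraint 3 (X != W) on D(X)={4} D(W)={7}: no change
So after constraint 3: D(W) = {7}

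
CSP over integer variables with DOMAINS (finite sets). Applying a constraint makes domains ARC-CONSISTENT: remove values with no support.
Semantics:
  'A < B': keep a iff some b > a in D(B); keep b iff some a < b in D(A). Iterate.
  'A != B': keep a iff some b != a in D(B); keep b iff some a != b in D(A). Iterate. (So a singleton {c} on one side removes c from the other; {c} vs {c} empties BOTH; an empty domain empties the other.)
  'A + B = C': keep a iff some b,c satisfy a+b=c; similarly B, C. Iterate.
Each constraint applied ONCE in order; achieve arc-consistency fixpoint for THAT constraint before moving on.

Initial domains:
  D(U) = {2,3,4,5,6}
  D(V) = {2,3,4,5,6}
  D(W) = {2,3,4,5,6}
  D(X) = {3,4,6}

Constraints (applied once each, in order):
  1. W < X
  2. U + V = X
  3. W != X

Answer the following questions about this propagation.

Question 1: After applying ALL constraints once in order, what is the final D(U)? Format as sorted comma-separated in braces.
Constraint 1 (W < X) on D(W)={2,3,4,5,6} D(X)={3,4,6}: W {2,3,4,5,6}->{2,3,4,5}
Constraint 2 (U + V = X) on D(U)={2,3,4,5,6} D(V)={2,3,4,5,6} D(X)={3,4,6}: U {2,3,4,5,6}->{2,3,4}; V {2,3,4,5,6}->{2,3,4}; X {3,4,6}->{4,6}
Constraint 3 (W != X) on D(W)={2,3,4,5} D(X)={4,6}: no change
So after all 3 constraints: D(U) = {2,3,4}

Answer: {2,3,4}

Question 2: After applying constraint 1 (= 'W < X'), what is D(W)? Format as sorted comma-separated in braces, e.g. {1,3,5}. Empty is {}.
Constraint 1 (W < X) on D(W)={2,3,4,5,6} D(X)={3,4,6}: W {2,3,4,5,6}->{2,3,4,5}
So after constraint 1: D(W) = {2,3,4,5}

Answer: {2,3,4,5}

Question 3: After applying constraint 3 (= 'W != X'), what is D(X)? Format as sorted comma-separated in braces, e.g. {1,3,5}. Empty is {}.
Answer: {4,6}

Derivation:
Constraint 1 (W < X) on D(W)={2,3,4,5,6} D(X)={3,4,6}: W {2,3,4,5,6}->{2,3,4,5}
Constraint 2 (U + V = X) on D(U)={2,3,4,5,6} D(V)={2,3,4,5,6} D(X)={3,4,6}: U {2,3,4,5,6}->{2,3,4}; V {2,3,4,5,6}->{2,3,4}; X {3,4,6}->{4,6}
Constraint 3 (W != X) on D(W)={2,3,4,5} D(X)={4,6}: no change
So after constraint 3: D(X) = {4,6}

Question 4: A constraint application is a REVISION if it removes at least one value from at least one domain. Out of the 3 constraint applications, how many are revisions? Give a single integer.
Constraint 1 (W < X) on D(W)={2,3,4,5,6} D(X)={3,4,6}: W {2,3,4,5,6}->{2,3,4,5} => REVISION
Constraint 2 (U + V = X) on D(U)={2,3,4,5,6} D(V)={2,3,4,5,6} D(X)={3,4,6}: U {2,3,4,5,6}->{2,3,4}; V {2,3,4,5,6}->{2,3,4}; X {3,4,6}->{4,6} => REVISION
Constraint 3 (W != X) on D(W)={2,3,4,5} D(X)={4,6}: no change => not a revision
Total revisions = 2

Answer: 2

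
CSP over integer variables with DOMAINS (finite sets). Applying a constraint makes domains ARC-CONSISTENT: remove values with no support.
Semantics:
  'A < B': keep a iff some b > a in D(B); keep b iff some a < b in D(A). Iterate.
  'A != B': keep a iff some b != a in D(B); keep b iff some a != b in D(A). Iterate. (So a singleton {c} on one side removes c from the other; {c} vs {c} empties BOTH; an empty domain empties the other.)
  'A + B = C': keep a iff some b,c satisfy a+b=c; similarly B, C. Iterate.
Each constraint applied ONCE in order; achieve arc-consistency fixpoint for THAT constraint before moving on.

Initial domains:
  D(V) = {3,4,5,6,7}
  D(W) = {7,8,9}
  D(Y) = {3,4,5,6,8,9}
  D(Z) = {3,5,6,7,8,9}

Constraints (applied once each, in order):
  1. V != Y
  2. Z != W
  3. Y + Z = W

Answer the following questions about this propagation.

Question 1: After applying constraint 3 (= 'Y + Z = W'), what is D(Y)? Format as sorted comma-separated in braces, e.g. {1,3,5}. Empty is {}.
Answer: {3,4,5,6}

Derivation:
Constraint 1 (V != Y) on D(V)={3,4,5,6,7} D(Y)={3,4,5,6,8,9}: no change
Constraint 2 (Z != W) on D(Z)={3,5,6,7,8,9} D(W)={7,8,9}: no change
Constraint 3 (Y + Z = W) on D(Y)={3,4,5,6,8,9} D(Z)={3,5,6,7,8,9} D(W)={7,8,9}: Y {3,4,5,6,8,9}->{3,4,5,6}; Z {3,5,6,7,8,9}->{3,5,6}
So after constraint 3: D(Y) = {3,4,5,6}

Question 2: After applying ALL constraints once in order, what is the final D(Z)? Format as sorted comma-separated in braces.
Answer: {3,5,6}

Derivation:
Constraint 1 (V != Y) on D(V)={3,4,5,6,7} D(Y)={3,4,5,6,8,9}: no change
Constraint 2 (Z != W) on D(Z)={3,5,6,7,8,9} D(W)={7,8,9}: no change
Constraint 3 (Y + Z = W) on D(Y)={3,4,5,6,8,9} D(Z)={3,5,6,7,8,9} D(W)={7,8,9}: Y {3,4,5,6,8,9}->{3,4,5,6}; Z {3,5,6,7,8,9}->{3,5,6}
So after all 3 constraints: D(Z) = {3,5,6}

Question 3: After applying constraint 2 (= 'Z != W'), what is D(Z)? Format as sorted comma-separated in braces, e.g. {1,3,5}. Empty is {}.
Constraint 1 (V != Y) on D(V)={3,4,5,6,7} D(Y)={3,4,5,6,8,9}: no change
Constraint 2 (Z != W) on D(Z)={3,5,6,7,8,9} D(W)={7,8,9}: no change
So after constraint 2: D(Z) = {3,5,6,7,8,9}

Answer: {3,5,6,7,8,9}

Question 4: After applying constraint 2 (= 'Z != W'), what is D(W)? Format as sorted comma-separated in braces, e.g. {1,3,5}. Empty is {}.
Constraint 1 (V != Y) on D(V)={3,4,5,6,7} D(Y)={3,4,5,6,8,9}: no change
Constraint 2 (Z != W) on D(Z)={3,5,6,7,8,9} D(W)={7,8,9}: no change
So after constraint 2: D(W) = {7,8,9}

Answer: {7,8,9}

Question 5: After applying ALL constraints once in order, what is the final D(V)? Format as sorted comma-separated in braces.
Constraint 1 (V != Y) on D(V)={3,4,5,6,7} D(Y)={3,4,5,6,8,9}: no change
Constraint 2 (Z != W) on D(Z)={3,5,6,7,8,9} D(W)={7,8,9}: no change
Constraint 3 (Y + Z = W) on D(Y)={3,4,5,6,8,9} D(Z)={3,5,6,7,8,9} D(W)={7,8,9}: Y {3,4,5,6,8,9}->{3,4,5,6}; Z {3,5,6,7,8,9}->{3,5,6}
So after all 3 constraints: D(V) = {3,4,5,6,7}

Answer: {3,4,5,6,7}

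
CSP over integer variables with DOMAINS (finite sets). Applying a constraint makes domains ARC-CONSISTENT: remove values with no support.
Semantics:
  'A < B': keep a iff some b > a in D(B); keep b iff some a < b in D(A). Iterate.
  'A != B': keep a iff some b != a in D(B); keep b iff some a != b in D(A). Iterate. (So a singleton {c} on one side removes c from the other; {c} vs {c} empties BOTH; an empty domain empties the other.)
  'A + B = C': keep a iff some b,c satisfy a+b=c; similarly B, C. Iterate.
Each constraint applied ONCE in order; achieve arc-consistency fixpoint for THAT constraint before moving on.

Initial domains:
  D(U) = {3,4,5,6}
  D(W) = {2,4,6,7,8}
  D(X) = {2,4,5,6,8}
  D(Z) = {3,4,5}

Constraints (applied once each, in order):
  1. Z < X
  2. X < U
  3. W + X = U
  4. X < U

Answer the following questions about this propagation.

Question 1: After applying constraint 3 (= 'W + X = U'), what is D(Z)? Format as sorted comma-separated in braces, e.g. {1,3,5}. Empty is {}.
Answer: {3,4,5}

Derivation:
Constraint 1 (Z < X) on D(Z)={3,4,5} D(X)={2,4,5,6,8}: X {2,4,5,6,8}->{4,5,6,8}
Constraint 2 (X < U) on D(X)={4,5,6,8} D(U)={3,4,5,6}: X {4,5,6,8}->{4,5}; U {3,4,5,6}->{5,6}
Constraint 3 (W + X = U) on D(W)={2,4,6,7,8} D(X)={4,5} D(U)={5,6}: W {2,4,6,7,8}->{2}; X {4,5}->{4}; U {5,6}->{6}
So after constraint 3: D(Z) = {3,4,5}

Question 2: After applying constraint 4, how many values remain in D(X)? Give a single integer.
Constraint 1 (Z < X) on D(Z)={3,4,5} D(X)={2,4,5,6,8}: X {2,4,5,6,8}->{4,5,6,8}
Constraint 2 (X < U) on D(X)={4,5,6,8} D(U)={3,4,5,6}: X {4,5,6,8}->{4,5}; U {3,4,5,6}->{5,6}
Constraint 3 (W + X = U) on D(W)={2,4,6,7,8} D(X)={4,5} D(U)={5,6}: W {2,4,6,7,8}->{2}; X {4,5}->{4}; U {5,6}->{6}
Constraint 4 (X < U) on D(X)={4} D(U)={6}: no change
So after constraint 4: D(X)={4}, size = 1

Answer: 1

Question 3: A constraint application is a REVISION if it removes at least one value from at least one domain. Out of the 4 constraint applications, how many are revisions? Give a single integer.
Answer: 3

Derivation:
Constraint 1 (Z < X) on D(Z)={3,4,5} D(X)={2,4,5,6,8}: X {2,4,5,6,8}->{4,5,6,8} => REVISION
Constraint 2 (X < U) on D(X)={4,5,6,8} D(U)={3,4,5,6}: X {4,5,6,8}->{4,5}; U {3,4,5,6}->{5,6} => REVISION
Constraint 3 (W + X = U) on D(W)={2,4,6,7,8} D(X)={4,5} D(U)={5,6}: W {2,4,6,7,8}->{2}; X {4,5}->{4}; U {5,6}->{6} => REVISION
Constraint 4 (X < U) on D(X)={4} D(U)={6}: no change => not a revision
Total revisions = 3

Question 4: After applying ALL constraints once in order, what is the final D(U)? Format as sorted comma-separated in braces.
Answer: {6}

Derivation:
Constraint 1 (Z < X) on D(Z)={3,4,5} D(X)={2,4,5,6,8}: X {2,4,5,6,8}->{4,5,6,8}
Constraint 2 (X < U) on D(X)={4,5,6,8} D(U)={3,4,5,6}: X {4,5,6,8}->{4,5}; U {3,4,5,6}->{5,6}
Constraint 3 (W + X = U) on D(W)={2,4,6,7,8} D(X)={4,5} D(U)={5,6}: W {2,4,6,7,8}->{2}; X {4,5}->{4}; U {5,6}->{6}
Constraint 4 (X < U) on D(X)={4} D(U)={6}: no change
So after all 4 constraints: D(U) = {6}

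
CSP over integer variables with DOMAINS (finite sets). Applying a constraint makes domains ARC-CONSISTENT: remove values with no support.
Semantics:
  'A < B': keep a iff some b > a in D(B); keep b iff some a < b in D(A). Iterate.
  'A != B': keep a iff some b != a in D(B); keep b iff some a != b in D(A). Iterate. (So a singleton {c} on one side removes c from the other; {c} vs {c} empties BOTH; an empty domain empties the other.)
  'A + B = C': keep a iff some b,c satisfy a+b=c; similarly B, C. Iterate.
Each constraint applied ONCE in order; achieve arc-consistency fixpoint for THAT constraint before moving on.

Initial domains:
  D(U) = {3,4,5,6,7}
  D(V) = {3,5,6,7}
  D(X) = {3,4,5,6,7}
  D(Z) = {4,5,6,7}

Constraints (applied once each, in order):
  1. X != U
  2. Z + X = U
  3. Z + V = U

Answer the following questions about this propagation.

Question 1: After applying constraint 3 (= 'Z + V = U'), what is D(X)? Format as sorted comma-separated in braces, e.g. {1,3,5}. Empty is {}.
Constraint 1 (X != U) on D(X)={3,4,5,6,7} D(U)={3,4,5,6,7}: no change
Constraint 2 (Z + X = U) on D(Z)={4,5,6,7} D(X)={3,4,5,6,7} D(U)={3,4,5,6,7}: Z {4,5,6,7}->{4}; X {3,4,5,6,7}->{3}; U {3,4,5,6,7}->{7}
Constraint 3 (Z + V = U) on D(Z)={4} D(V)={3,5,6,7} D(U)={7}: V {3,5,6,7}->{3}
So after constraint 3: D(X) = {3}

Answer: {3}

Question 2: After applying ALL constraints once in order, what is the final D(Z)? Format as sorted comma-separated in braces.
Answer: {4}

Derivation:
Constraint 1 (X != U) on D(X)={3,4,5,6,7} D(U)={3,4,5,6,7}: no change
Constraint 2 (Z + X = U) on D(Z)={4,5,6,7} D(X)={3,4,5,6,7} D(U)={3,4,5,6,7}: Z {4,5,6,7}->{4}; X {3,4,5,6,7}->{3}; U {3,4,5,6,7}->{7}
Constraint 3 (Z + V = U) on D(Z)={4} D(V)={3,5,6,7} D(U)={7}: V {3,5,6,7}->{3}
So after all 3 constraints: D(Z) = {4}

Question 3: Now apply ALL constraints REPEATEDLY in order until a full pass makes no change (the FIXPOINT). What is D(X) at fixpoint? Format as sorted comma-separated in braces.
pass 0 (initial): D(X)={3,4,5,6,7}
pass 1: U {3,4,5,6,7}->{7}; V {3,5,6,7}->{3}; X {3,4,5,6,7}->{3}; Z {4,5,6,7}->{4}
pass 2: no change
Fixpoint after 2 passes: D(X) = {3}

Answer: {3}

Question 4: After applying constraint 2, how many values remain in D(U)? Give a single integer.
Constraint 1 (X != U) on D(X)={3,4,5,6,7} D(U)={3,4,5,6,7}: no change
Constraint 2 (Z + X = U) on D(Z)={4,5,6,7} D(X)={3,4,5,6,7} D(U)={3,4,5,6,7}: Z {4,5,6,7}->{4}; X {3,4,5,6,7}->{3}; U {3,4,5,6,7}->{7}
So after constraint 2: D(U)={7}, size = 1

Answer: 1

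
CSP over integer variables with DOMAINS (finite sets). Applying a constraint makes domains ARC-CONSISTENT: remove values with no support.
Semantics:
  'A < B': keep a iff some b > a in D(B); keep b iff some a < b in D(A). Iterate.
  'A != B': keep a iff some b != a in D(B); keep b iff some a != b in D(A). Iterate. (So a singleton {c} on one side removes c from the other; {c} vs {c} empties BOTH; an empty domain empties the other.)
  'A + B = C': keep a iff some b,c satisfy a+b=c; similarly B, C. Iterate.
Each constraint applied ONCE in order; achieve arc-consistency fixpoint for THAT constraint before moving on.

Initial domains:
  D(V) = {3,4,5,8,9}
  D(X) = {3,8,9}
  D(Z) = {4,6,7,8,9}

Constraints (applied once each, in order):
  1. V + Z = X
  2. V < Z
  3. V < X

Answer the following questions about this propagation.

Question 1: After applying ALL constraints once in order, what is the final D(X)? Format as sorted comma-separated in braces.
Constraint 1 (V + Z = X) on D(V)={3,4,5,8,9} D(Z)={4,6,7,8,9} D(X)={3,8,9}: V {3,4,5,8,9}->{3,4,5}; Z {4,6,7,8,9}->{4,6}; X {3,8,9}->{8,9}
Constraint 2 (V < Z) on D(V)={3,4,5} D(Z)={4,6}: no change
Constraint 3 (V < X) on D(V)={3,4,5} D(X)={8,9}: no change
So after all 3 constraints: D(X) = {8,9}

Answer: {8,9}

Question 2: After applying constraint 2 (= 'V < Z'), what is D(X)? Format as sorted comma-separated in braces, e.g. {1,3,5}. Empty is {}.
Constraint 1 (V + Z = X) on D(V)={3,4,5,8,9} D(Z)={4,6,7,8,9} D(X)={3,8,9}: V {3,4,5,8,9}->{3,4,5}; Z {4,6,7,8,9}->{4,6}; X {3,8,9}->{8,9}
Constraint 2 (V < Z) on D(V)={3,4,5} D(Z)={4,6}: no change
So after constraint 2: D(X) = {8,9}

Answer: {8,9}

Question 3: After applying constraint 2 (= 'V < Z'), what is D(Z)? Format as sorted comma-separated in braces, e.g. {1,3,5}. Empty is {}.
Answer: {4,6}

Derivation:
Constraint 1 (V + Z = X) on D(V)={3,4,5,8,9} D(Z)={4,6,7,8,9} D(X)={3,8,9}: V {3,4,5,8,9}->{3,4,5}; Z {4,6,7,8,9}->{4,6}; X {3,8,9}->{8,9}
Constraint 2 (V < Z) on D(V)={3,4,5} D(Z)={4,6}: no change
So after constraint 2: D(Z) = {4,6}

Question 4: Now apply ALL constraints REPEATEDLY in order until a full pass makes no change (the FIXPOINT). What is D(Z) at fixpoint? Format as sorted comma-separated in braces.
pass 0 (initial): D(Z)={4,6,7,8,9}
pass 1: V {3,4,5,8,9}->{3,4,5}; X {3,8,9}->{8,9}; Z {4,6,7,8,9}->{4,6}
pass 2: no change
Fixpoint after 2 passes: D(Z) = {4,6}

Answer: {4,6}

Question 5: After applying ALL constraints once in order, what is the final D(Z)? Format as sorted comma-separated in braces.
Constraint 1 (V + Z = X) on D(V)={3,4,5,8,9} D(Z)={4,6,7,8,9} D(X)={3,8,9}: V {3,4,5,8,9}->{3,4,5}; Z {4,6,7,8,9}->{4,6}; X {3,8,9}->{8,9}
Constraint 2 (V < Z) on D(V)={3,4,5} D(Z)={4,6}: no change
Constraint 3 (V < X) on D(V)={3,4,5} D(X)={8,9}: no change
So after all 3 constraints: D(Z) = {4,6}

Answer: {4,6}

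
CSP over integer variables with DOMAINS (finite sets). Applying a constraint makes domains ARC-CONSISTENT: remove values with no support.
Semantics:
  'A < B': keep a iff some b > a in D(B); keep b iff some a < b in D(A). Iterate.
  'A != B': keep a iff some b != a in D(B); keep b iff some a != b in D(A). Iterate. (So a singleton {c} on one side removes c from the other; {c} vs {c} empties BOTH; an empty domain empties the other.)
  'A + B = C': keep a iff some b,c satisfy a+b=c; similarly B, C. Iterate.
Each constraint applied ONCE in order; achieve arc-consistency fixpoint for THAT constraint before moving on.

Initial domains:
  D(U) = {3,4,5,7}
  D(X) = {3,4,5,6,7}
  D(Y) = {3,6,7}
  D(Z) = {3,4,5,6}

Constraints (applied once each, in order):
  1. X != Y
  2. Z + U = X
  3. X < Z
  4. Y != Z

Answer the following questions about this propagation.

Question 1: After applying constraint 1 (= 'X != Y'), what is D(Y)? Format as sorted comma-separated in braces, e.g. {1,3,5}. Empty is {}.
Answer: {3,6,7}

Derivation:
Constraint 1 (X != Y) on D(X)={3,4,5,6,7} D(Y)={3,6,7}: no change
So after constraint 1: D(Y) = {3,6,7}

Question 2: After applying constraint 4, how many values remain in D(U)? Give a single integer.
Answer: 2

Derivation:
Constraint 1 (X != Y) on D(X)={3,4,5,6,7} D(Y)={3,6,7}: no change
Constraint 2 (Z + U = X) on D(Z)={3,4,5,6} D(U)={3,4,5,7} D(X)={3,4,5,6,7}: Z {3,4,5,6}->{3,4}; U {3,4,5,7}->{3,4}; X {3,4,5,6,7}->{6,7}
Constraint 3 (X < Z) on D(X)={6,7} D(Z)={3,4}: X {6,7}->{}; Z {3,4}->{}
Constraint 4 (Y != Z) on D(Y)={3,6,7} D(Z)={}: Y {3,6,7}->{}
So after constraint 4: D(U)={3,4}, size = 2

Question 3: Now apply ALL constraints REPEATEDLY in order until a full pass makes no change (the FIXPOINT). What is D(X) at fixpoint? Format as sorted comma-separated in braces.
pass 0 (initial): D(X)={3,4,5,6,7}
pass 1: U {3,4,5,7}->{3,4}; X {3,4,5,6,7}->{}; Y {3,6,7}->{}; Z {3,4,5,6}->{}
pass 2: U {3,4}->{}
pass 3: no change
Fixpoint after 3 passes: D(X) = {}

Answer: {}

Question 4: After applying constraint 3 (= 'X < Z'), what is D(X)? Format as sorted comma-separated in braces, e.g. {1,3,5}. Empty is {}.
Answer: {}

Derivation:
Constraint 1 (X != Y) on D(X)={3,4,5,6,7} D(Y)={3,6,7}: no change
Constraint 2 (Z + U = X) on D(Z)={3,4,5,6} D(U)={3,4,5,7} D(X)={3,4,5,6,7}: Z {3,4,5,6}->{3,4}; U {3,4,5,7}->{3,4}; X {3,4,5,6,7}->{6,7}
Constraint 3 (X < Z) on D(X)={6,7} D(Z)={3,4}: X {6,7}->{}; Z {3,4}->{}
So after constraint 3: D(X) = {}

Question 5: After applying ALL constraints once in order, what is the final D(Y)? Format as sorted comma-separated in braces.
Constraint 1 (X != Y) on D(X)={3,4,5,6,7} D(Y)={3,6,7}: no change
Constraint 2 (Z + U = X) on D(Z)={3,4,5,6} D(U)={3,4,5,7} D(X)={3,4,5,6,7}: Z {3,4,5,6}->{3,4}; U {3,4,5,7}->{3,4}; X {3,4,5,6,7}->{6,7}
Constraint 3 (X < Z) on D(X)={6,7} D(Z)={3,4}: X {6,7}->{}; Z {3,4}->{}
Constraint 4 (Y != Z) on D(Y)={3,6,7} D(Z)={}: Y {3,6,7}->{}
So after all 4 constraints: D(Y) = {}

Answer: {}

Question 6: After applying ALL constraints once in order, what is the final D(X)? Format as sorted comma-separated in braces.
Answer: {}

Derivation:
Constraint 1 (X != Y) on D(X)={3,4,5,6,7} D(Y)={3,6,7}: no change
Constraint 2 (Z + U = X) on D(Z)={3,4,5,6} D(U)={3,4,5,7} D(X)={3,4,5,6,7}: Z {3,4,5,6}->{3,4}; U {3,4,5,7}->{3,4}; X {3,4,5,6,7}->{6,7}
Constraint 3 (X < Z) on D(X)={6,7} D(Z)={3,4}: X {6,7}->{}; Z {3,4}->{}
Constraint 4 (Y != Z) on D(Y)={3,6,7} D(Z)={}: Y {3,6,7}->{}
So after all 4 constraints: D(X) = {}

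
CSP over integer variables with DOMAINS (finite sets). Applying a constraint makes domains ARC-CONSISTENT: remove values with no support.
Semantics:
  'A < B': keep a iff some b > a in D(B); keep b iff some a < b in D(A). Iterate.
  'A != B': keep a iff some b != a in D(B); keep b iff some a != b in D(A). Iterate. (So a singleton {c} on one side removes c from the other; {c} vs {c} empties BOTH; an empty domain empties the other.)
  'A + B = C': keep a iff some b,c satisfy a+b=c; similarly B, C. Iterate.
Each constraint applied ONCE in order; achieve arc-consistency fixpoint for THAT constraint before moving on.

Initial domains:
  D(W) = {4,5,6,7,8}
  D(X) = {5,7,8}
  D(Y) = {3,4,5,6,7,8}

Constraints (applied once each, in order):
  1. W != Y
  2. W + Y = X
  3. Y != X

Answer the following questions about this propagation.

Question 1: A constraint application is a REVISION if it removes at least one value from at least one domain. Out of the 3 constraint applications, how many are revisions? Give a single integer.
Constraint 1 (W != Y) on D(W)={4,5,6,7,8} D(Y)={3,4,5,6,7,8}: no change => not a revision
Constraint 2 (W + Y = X) on D(W)={4,5,6,7,8} D(Y)={3,4,5,6,7,8} D(X)={5,7,8}: W {4,5,6,7,8}->{4,5}; Y {3,4,5,6,7,8}->{3,4}; X {5,7,8}->{7,8} => REVISION
Constraint 3 (Y != X) on D(Y)={3,4} D(X)={7,8}: no change => not a revision
Total revisions = 1

Answer: 1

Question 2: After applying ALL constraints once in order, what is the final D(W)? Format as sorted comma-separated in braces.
Answer: {4,5}

Derivation:
Constraint 1 (W != Y) on D(W)={4,5,6,7,8} D(Y)={3,4,5,6,7,8}: no change
Constraint 2 (W + Y = X) on D(W)={4,5,6,7,8} D(Y)={3,4,5,6,7,8} D(X)={5,7,8}: W {4,5,6,7,8}->{4,5}; Y {3,4,5,6,7,8}->{3,4}; X {5,7,8}->{7,8}
Constraint 3 (Y != X) on D(Y)={3,4} D(X)={7,8}: no change
So after all 3 constraints: D(W) = {4,5}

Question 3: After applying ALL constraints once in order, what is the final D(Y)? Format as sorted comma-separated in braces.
Answer: {3,4}

Derivation:
Constraint 1 (W != Y) on D(W)={4,5,6,7,8} D(Y)={3,4,5,6,7,8}: no change
Constraint 2 (W + Y = X) on D(W)={4,5,6,7,8} D(Y)={3,4,5,6,7,8} D(X)={5,7,8}: W {4,5,6,7,8}->{4,5}; Y {3,4,5,6,7,8}->{3,4}; X {5,7,8}->{7,8}
Constraint 3 (Y != X) on D(Y)={3,4} D(X)={7,8}: no change
So after all 3 constraints: D(Y) = {3,4}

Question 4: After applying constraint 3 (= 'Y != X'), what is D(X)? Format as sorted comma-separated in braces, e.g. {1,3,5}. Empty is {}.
Constraint 1 (W != Y) on D(W)={4,5,6,7,8} D(Y)={3,4,5,6,7,8}: no change
Constraint 2 (W + Y = X) on D(W)={4,5,6,7,8} D(Y)={3,4,5,6,7,8} D(X)={5,7,8}: W {4,5,6,7,8}->{4,5}; Y {3,4,5,6,7,8}->{3,4}; X {5,7,8}->{7,8}
Constraint 3 (Y != X) on D(Y)={3,4} D(X)={7,8}: no change
So after constraint 3: D(X) = {7,8}

Answer: {7,8}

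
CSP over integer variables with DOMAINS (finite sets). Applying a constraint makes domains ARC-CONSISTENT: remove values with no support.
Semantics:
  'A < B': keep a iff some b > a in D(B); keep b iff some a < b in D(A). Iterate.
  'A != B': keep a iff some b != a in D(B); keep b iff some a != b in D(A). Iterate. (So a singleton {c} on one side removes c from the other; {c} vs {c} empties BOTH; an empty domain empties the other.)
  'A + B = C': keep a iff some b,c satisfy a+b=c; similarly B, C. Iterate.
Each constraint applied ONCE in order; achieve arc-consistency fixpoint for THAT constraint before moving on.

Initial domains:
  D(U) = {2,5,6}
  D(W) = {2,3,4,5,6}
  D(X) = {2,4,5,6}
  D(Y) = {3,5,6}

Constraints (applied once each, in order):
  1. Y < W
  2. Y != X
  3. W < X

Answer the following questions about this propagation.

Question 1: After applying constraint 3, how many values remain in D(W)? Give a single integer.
Constraint 1 (Y < W) on D(Y)={3,5,6} D(W)={2,3,4,5,6}: Y {3,5,6}->{3,5}; W {2,3,4,5,6}->{4,5,6}
Constraint 2 (Y != X) on D(Y)={3,5} D(X)={2,4,5,6}: no change
Constraint 3 (W < X) on D(W)={4,5,6} D(X)={2,4,5,6}: W {4,5,6}->{4,5}; X {2,4,5,6}->{5,6}
So after constraint 3: D(W)={4,5}, size = 2

Answer: 2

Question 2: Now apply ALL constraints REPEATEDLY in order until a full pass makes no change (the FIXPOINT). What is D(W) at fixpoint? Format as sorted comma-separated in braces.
Answer: {4,5}

Derivation:
pass 0 (initial): D(W)={2,3,4,5,6}
pass 1: W {2,3,4,5,6}->{4,5}; X {2,4,5,6}->{5,6}; Y {3,5,6}->{3,5}
pass 2: Y {3,5}->{3}
pass 3: no change
Fixpoint after 3 passes: D(W) = {4,5}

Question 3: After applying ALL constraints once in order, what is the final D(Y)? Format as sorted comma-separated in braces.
Answer: {3,5}

Derivation:
Constraint 1 (Y < W) on D(Y)={3,5,6} D(W)={2,3,4,5,6}: Y {3,5,6}->{3,5}; W {2,3,4,5,6}->{4,5,6}
Constraint 2 (Y != X) on D(Y)={3,5} D(X)={2,4,5,6}: no change
Constraint 3 (W < X) on D(W)={4,5,6} D(X)={2,4,5,6}: W {4,5,6}->{4,5}; X {2,4,5,6}->{5,6}
So after all 3 constraints: D(Y) = {3,5}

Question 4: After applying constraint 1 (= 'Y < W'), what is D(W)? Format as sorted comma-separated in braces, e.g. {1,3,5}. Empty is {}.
Constraint 1 (Y < W) on D(Y)={3,5,6} D(W)={2,3,4,5,6}: Y {3,5,6}->{3,5}; W {2,3,4,5,6}->{4,5,6}
So after constraint 1: D(W) = {4,5,6}

Answer: {4,5,6}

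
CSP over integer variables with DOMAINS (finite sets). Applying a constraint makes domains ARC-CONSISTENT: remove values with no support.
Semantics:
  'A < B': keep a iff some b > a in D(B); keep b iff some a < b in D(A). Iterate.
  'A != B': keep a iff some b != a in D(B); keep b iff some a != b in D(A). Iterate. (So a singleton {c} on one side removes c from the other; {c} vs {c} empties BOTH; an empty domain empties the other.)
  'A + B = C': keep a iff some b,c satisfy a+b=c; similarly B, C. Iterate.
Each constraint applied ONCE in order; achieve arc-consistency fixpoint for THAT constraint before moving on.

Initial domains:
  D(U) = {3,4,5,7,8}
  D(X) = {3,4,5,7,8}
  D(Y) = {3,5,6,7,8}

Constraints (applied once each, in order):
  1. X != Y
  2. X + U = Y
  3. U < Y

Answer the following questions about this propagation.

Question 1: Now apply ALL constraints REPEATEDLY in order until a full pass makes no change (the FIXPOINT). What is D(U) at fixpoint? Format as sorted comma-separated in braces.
pass 0 (initial): D(U)={3,4,5,7,8}
pass 1: U {3,4,5,7,8}->{3,4,5}; X {3,4,5,7,8}->{3,4,5}; Y {3,5,6,7,8}->{6,7,8}
pass 2: no change
Fixpoint after 2 passes: D(U) = {3,4,5}

Answer: {3,4,5}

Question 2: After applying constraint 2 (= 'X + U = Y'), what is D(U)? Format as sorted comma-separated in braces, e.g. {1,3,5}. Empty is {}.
Constraint 1 (X != Y) on D(X)={3,4,5,7,8} D(Y)={3,5,6,7,8}: no change
Constraint 2 (X + U = Y) on D(X)={3,4,5,7,8} D(U)={3,4,5,7,8} D(Y)={3,5,6,7,8}: X {3,4,5,7,8}->{3,4,5}; U {3,4,5,7,8}->{3,4,5}; Y {3,5,6,7,8}->{6,7,8}
So after constraint 2: D(U) = {3,4,5}

Answer: {3,4,5}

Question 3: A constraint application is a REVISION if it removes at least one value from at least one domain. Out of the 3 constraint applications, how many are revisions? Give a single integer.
Constraint 1 (X != Y) on D(X)={3,4,5,7,8} D(Y)={3,5,6,7,8}: no change => not a revision
Constraint 2 (X + U = Y) on D(X)={3,4,5,7,8} D(U)={3,4,5,7,8} D(Y)={3,5,6,7,8}: X {3,4,5,7,8}->{3,4,5}; U {3,4,5,7,8}->{3,4,5}; Y {3,5,6,7,8}->{6,7,8} => REVISION
Constraint 3 (U < Y) on D(U)={3,4,5} D(Y)={6,7,8}: no change => not a revision
Total revisions = 1

Answer: 1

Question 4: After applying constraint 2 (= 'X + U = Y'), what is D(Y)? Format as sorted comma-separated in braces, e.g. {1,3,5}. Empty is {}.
Constraint 1 (X != Y) on D(X)={3,4,5,7,8} D(Y)={3,5,6,7,8}: no change
Constraint 2 (X + U = Y) on D(X)={3,4,5,7,8} D(U)={3,4,5,7,8} D(Y)={3,5,6,7,8}: X {3,4,5,7,8}->{3,4,5}; U {3,4,5,7,8}->{3,4,5}; Y {3,5,6,7,8}->{6,7,8}
So after constraint 2: D(Y) = {6,7,8}

Answer: {6,7,8}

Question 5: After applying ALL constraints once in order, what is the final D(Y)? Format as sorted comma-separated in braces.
Constraint 1 (X != Y) on D(X)={3,4,5,7,8} D(Y)={3,5,6,7,8}: no change
Constraint 2 (X + U = Y) on D(X)={3,4,5,7,8} D(U)={3,4,5,7,8} D(Y)={3,5,6,7,8}: X {3,4,5,7,8}->{3,4,5}; U {3,4,5,7,8}->{3,4,5}; Y {3,5,6,7,8}->{6,7,8}
Constraint 3 (U < Y) on D(U)={3,4,5} D(Y)={6,7,8}: no change
So after all 3 constraints: D(Y) = {6,7,8}

Answer: {6,7,8}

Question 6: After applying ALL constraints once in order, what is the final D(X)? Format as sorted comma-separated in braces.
Answer: {3,4,5}

Derivation:
Constraint 1 (X != Y) on D(X)={3,4,5,7,8} D(Y)={3,5,6,7,8}: no change
Constraint 2 (X + U = Y) on D(X)={3,4,5,7,8} D(U)={3,4,5,7,8} D(Y)={3,5,6,7,8}: X {3,4,5,7,8}->{3,4,5}; U {3,4,5,7,8}->{3,4,5}; Y {3,5,6,7,8}->{6,7,8}
Constraint 3 (U < Y) on D(U)={3,4,5} D(Y)={6,7,8}: no change
So after all 3 constraints: D(X) = {3,4,5}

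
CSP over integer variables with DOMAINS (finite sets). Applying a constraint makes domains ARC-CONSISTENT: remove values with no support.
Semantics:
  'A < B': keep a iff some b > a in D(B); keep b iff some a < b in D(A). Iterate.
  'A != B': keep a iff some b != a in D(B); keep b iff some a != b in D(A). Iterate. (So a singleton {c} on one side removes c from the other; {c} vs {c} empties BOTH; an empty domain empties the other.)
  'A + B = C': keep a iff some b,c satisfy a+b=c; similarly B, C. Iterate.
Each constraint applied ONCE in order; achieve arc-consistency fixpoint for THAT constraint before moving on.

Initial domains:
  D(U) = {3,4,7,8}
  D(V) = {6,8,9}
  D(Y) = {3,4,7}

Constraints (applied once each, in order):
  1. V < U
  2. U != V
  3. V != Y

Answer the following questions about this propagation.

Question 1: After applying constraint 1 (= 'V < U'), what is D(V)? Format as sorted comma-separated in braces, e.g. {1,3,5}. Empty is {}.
Answer: {6}

Derivation:
Constraint 1 (V < U) on D(V)={6,8,9} D(U)={3,4,7,8}: V {6,8,9}->{6}; U {3,4,7,8}->{7,8}
So after constraint 1: D(V) = {6}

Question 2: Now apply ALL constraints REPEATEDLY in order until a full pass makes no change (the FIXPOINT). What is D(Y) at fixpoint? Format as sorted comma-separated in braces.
pass 0 (initial): D(Y)={3,4,7}
pass 1: U {3,4,7,8}->{7,8}; V {6,8,9}->{6}
pass 2: no change
Fixpoint after 2 passes: D(Y) = {3,4,7}

Answer: {3,4,7}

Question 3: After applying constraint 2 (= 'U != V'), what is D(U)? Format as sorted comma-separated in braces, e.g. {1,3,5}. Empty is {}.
Constraint 1 (V < U) on D(V)={6,8,9} D(U)={3,4,7,8}: V {6,8,9}->{6}; U {3,4,7,8}->{7,8}
Constraint 2 (U != V) on D(U)={7,8} D(V)={6}: no change
So after constraint 2: D(U) = {7,8}

Answer: {7,8}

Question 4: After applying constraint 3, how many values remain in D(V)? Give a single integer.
Answer: 1

Derivation:
Constraint 1 (V < U) on D(V)={6,8,9} D(U)={3,4,7,8}: V {6,8,9}->{6}; U {3,4,7,8}->{7,8}
Constraint 2 (U != V) on D(U)={7,8} D(V)={6}: no change
Constraint 3 (V != Y) on D(V)={6} D(Y)={3,4,7}: no change
So after constraint 3: D(V)={6}, size = 1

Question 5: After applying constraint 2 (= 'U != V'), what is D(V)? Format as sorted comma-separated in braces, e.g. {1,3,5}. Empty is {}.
Constraint 1 (V < U) on D(V)={6,8,9} D(U)={3,4,7,8}: V {6,8,9}->{6}; U {3,4,7,8}->{7,8}
Constraint 2 (U != V) on D(U)={7,8} D(V)={6}: no change
So after constraint 2: D(V) = {6}

Answer: {6}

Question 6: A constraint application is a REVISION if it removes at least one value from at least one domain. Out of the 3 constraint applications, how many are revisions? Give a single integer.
Answer: 1

Derivation:
Constraint 1 (V < U) on D(V)={6,8,9} D(U)={3,4,7,8}: V {6,8,9}->{6}; U {3,4,7,8}->{7,8} => REVISION
Constraint 2 (U != V) on D(U)={7,8} D(V)={6}: no change => not a revision
Constraint 3 (V != Y) on D(V)={6} D(Y)={3,4,7}: no change => not a revision
Total revisions = 1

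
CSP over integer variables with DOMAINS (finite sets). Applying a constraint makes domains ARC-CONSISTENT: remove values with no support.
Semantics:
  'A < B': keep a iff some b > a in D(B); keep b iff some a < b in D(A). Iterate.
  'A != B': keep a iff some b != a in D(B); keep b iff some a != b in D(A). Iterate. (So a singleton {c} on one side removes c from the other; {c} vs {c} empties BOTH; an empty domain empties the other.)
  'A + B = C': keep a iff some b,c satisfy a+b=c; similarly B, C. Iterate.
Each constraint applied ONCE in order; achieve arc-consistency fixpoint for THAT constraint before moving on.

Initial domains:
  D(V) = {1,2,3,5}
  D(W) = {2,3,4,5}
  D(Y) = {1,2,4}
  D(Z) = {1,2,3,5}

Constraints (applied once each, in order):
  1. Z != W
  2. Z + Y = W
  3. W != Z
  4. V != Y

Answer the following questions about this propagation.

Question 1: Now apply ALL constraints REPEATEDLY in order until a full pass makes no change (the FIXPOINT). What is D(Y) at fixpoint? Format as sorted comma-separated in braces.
pass 0 (initial): D(Y)={1,2,4}
pass 1: Z {1,2,3,5}->{1,2,3}
pass 2: no change
Fixpoint after 2 passes: D(Y) = {1,2,4}

Answer: {1,2,4}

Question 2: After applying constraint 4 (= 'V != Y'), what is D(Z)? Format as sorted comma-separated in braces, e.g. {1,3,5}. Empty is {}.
Answer: {1,2,3}

Derivation:
Constraint 1 (Z != W) on D(Z)={1,2,3,5} D(W)={2,3,4,5}: no change
Constraint 2 (Z + Y = W) on D(Z)={1,2,3,5} D(Y)={1,2,4} D(W)={2,3,4,5}: Z {1,2,3,5}->{1,2,3}
Constraint 3 (W != Z) on D(W)={2,3,4,5} D(Z)={1,2,3}: no change
Constraint 4 (V != Y) on D(V)={1,2,3,5} D(Y)={1,2,4}: no change
So after constraint 4: D(Z) = {1,2,3}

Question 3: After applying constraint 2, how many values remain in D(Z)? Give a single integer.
Answer: 3

Derivation:
Constraint 1 (Z != W) on D(Z)={1,2,3,5} D(W)={2,3,4,5}: no change
Constraint 2 (Z + Y = W) on D(Z)={1,2,3,5} D(Y)={1,2,4} D(W)={2,3,4,5}: Z {1,2,3,5}->{1,2,3}
So after constraint 2: D(Z)={1,2,3}, size = 3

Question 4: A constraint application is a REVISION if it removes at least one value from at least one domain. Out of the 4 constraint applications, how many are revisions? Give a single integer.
Constraint 1 (Z != W) on D(Z)={1,2,3,5} D(W)={2,3,4,5}: no change => not a revision
Constraint 2 (Z + Y = W) on D(Z)={1,2,3,5} D(Y)={1,2,4} D(W)={2,3,4,5}: Z {1,2,3,5}->{1,2,3} => REVISION
Constraint 3 (W != Z) on D(W)={2,3,4,5} D(Z)={1,2,3}: no change => not a revision
Constraint 4 (V != Y) on D(V)={1,2,3,5} D(Y)={1,2,4}: no change => not a revision
Total revisions = 1

Answer: 1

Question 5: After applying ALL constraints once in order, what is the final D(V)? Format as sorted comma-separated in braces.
Answer: {1,2,3,5}

Derivation:
Constraint 1 (Z != W) on D(Z)={1,2,3,5} D(W)={2,3,4,5}: no change
Constraint 2 (Z + Y = W) on D(Z)={1,2,3,5} D(Y)={1,2,4} D(W)={2,3,4,5}: Z {1,2,3,5}->{1,2,3}
Constraint 3 (W != Z) on D(W)={2,3,4,5} D(Z)={1,2,3}: no change
Constraint 4 (V != Y) on D(V)={1,2,3,5} D(Y)={1,2,4}: no change
So after all 4 constraints: D(V) = {1,2,3,5}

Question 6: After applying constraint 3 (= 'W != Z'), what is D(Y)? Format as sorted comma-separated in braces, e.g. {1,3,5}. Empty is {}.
Answer: {1,2,4}

Derivation:
Constraint 1 (Z != W) on D(Z)={1,2,3,5} D(W)={2,3,4,5}: no change
Constraint 2 (Z + Y = W) on D(Z)={1,2,3,5} D(Y)={1,2,4} D(W)={2,3,4,5}: Z {1,2,3,5}->{1,2,3}
Constraint 3 (W != Z) on D(W)={2,3,4,5} D(Z)={1,2,3}: no change
So after constraint 3: D(Y) = {1,2,4}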